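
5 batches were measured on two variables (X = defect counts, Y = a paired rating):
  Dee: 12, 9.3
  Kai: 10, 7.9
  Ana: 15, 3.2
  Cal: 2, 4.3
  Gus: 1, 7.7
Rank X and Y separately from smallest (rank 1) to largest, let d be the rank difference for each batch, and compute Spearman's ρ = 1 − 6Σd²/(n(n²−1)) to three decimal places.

Ranks of variable 1: 4, 3, 5, 2, 1
Ranks of variable 2: 5, 4, 1, 2, 3
d = r₁ − r₂: -1, -1, 4, 0, -2
d²: 1, 1, 16, 0, 4; Σd² = 22
ρ = 1 − 6·22/(5·24) = 1 − 132/120 = -0.100

-0.100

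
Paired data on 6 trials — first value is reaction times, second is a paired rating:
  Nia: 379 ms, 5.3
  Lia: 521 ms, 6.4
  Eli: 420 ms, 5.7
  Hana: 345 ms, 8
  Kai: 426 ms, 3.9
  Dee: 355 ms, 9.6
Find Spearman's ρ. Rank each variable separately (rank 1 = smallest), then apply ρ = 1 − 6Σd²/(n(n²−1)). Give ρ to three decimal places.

Ranks of variable 1: 3, 6, 4, 1, 5, 2
Ranks of variable 2: 2, 4, 3, 5, 1, 6
d = r₁ − r₂: 1, 2, 1, -4, 4, -4
d²: 1, 4, 1, 16, 16, 16; Σd² = 54
ρ = 1 − 6·54/(6·35) = 1 − 324/210 = -0.543

-0.543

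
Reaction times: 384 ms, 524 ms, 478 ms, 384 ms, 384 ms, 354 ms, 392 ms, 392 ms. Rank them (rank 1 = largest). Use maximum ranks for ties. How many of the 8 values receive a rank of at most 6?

4

Sorted (descending): 524, 478, 392, 392, 384, 384, 384, 354
The 2 values of 392 occupy positions 3–4 → each gets rank 4.
The 3 values of 384 occupy positions 5–7 → each gets rank 7.
Ranks ≤ 6: {1, 2, 4, 4} → 4 values.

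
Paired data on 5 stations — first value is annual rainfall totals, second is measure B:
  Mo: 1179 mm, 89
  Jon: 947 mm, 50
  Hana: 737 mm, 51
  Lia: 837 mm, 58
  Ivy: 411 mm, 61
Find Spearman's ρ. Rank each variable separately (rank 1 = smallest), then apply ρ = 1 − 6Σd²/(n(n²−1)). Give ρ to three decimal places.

Ranks of variable 1: 5, 4, 2, 3, 1
Ranks of variable 2: 5, 1, 2, 3, 4
d = r₁ − r₂: 0, 3, 0, 0, -3
d²: 0, 9, 0, 0, 9; Σd² = 18
ρ = 1 − 6·18/(5·24) = 1 − 108/120 = 0.100

0.100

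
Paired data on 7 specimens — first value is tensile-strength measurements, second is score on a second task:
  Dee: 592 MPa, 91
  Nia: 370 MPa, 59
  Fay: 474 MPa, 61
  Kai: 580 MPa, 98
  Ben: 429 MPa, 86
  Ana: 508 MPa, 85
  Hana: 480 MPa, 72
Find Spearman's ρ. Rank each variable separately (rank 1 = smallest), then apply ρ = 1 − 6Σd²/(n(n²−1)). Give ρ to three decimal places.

Ranks of variable 1: 7, 1, 3, 6, 2, 5, 4
Ranks of variable 2: 6, 1, 2, 7, 5, 4, 3
d = r₁ − r₂: 1, 0, 1, -1, -3, 1, 1
d²: 1, 0, 1, 1, 9, 1, 1; Σd² = 14
ρ = 1 − 6·14/(7·48) = 1 − 84/336 = 0.750

0.750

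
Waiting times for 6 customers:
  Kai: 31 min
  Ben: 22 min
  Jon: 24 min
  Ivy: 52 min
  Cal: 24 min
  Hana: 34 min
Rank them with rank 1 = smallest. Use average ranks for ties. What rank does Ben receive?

1

Sorted (ascending): 22, 24, 24, 31, 34, 52
The 2 values of 24 occupy positions 2–3 → average rank (2+3)/2 = 2.5.
Ben has value 22 min → rank 1.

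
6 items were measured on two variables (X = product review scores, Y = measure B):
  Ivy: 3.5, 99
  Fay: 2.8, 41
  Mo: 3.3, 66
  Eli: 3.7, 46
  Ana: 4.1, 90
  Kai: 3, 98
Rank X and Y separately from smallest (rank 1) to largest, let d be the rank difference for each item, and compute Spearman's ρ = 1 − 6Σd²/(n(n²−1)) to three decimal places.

Ranks of variable 1: 4, 1, 3, 5, 6, 2
Ranks of variable 2: 6, 1, 3, 2, 4, 5
d = r₁ − r₂: -2, 0, 0, 3, 2, -3
d²: 4, 0, 0, 9, 4, 9; Σd² = 26
ρ = 1 − 6·26/(6·35) = 1 − 156/210 = 0.257

0.257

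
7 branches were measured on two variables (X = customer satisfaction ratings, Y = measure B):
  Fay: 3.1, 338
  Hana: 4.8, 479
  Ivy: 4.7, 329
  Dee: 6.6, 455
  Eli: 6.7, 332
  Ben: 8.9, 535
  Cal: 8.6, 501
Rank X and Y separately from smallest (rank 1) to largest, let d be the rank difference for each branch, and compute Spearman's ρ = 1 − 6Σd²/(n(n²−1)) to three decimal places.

0.679

Ranks of variable 1: 1, 3, 2, 4, 5, 7, 6
Ranks of variable 2: 3, 5, 1, 4, 2, 7, 6
d = r₁ − r₂: -2, -2, 1, 0, 3, 0, 0
d²: 4, 4, 1, 0, 9, 0, 0; Σd² = 18
ρ = 1 − 6·18/(7·48) = 1 − 108/336 = 0.679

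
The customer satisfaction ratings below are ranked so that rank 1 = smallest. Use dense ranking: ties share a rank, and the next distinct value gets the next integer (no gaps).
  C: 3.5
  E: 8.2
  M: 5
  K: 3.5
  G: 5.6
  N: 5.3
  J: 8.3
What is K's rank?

1

Sorted (ascending): 3.5, 3.5, 5, 5.3, 5.6, 8.2, 8.3
The 2 values of 3.5 share dense rank 1.
Remaining distinct values take the next consecutive integers.
K has value 3.5 → rank 1.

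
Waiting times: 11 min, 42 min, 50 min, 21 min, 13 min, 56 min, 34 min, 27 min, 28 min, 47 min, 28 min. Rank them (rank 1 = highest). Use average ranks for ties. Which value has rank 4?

42

Sorted (descending): 56, 50, 47, 42, 34, 28, 28, 27, 21, 13, 11
The 2 values of 28 occupy positions 6–7 → average rank (6+7)/2 = 6.5.
Rank 4 → value 42.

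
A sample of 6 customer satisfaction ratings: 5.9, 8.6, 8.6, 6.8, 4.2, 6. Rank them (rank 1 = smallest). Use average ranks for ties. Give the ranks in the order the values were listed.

Sorted (ascending): 4.2, 5.9, 6, 6.8, 8.6, 8.6
The 2 values of 8.6 occupy positions 5–6 → average rank (5+6)/2 = 5.5.

2, 5.5, 5.5, 4, 1, 3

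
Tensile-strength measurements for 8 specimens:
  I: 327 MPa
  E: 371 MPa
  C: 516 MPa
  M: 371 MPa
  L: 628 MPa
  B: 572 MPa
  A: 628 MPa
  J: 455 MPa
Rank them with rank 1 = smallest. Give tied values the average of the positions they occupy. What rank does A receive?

Sorted (ascending): 327, 371, 371, 455, 516, 572, 628, 628
The 2 values of 371 occupy positions 2–3 → average rank (2+3)/2 = 2.5.
The 2 values of 628 occupy positions 7–8 → average rank (7+8)/2 = 7.5.
A has value 628 MPa → rank 7.5.

7.5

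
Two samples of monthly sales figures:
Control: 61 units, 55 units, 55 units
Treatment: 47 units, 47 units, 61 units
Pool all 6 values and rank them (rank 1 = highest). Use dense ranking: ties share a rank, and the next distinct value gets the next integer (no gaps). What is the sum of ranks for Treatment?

7

Sorted (descending): 61, 61, 55, 55, 47, 47
The 2 values of 61 share dense rank 1.
The 2 values of 55 share dense rank 2.
The 2 values of 47 share dense rank 3.
Treatment values → pooled ranks: 47→3, 47→3, 61→1
Rank sum = 3 + 3 + 1 = 7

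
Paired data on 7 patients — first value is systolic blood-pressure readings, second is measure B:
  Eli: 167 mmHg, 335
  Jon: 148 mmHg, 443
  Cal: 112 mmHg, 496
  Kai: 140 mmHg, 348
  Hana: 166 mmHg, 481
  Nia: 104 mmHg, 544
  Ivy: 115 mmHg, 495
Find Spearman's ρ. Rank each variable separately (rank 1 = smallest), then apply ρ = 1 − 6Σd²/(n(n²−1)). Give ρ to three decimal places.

-0.857

Ranks of variable 1: 7, 5, 2, 4, 6, 1, 3
Ranks of variable 2: 1, 3, 6, 2, 4, 7, 5
d = r₁ − r₂: 6, 2, -4, 2, 2, -6, -2
d²: 36, 4, 16, 4, 4, 36, 4; Σd² = 104
ρ = 1 − 6·104/(7·48) = 1 − 624/336 = -0.857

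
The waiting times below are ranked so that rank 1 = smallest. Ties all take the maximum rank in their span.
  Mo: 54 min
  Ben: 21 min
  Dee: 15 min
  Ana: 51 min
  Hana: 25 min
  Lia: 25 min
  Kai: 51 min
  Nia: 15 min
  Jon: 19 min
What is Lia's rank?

6

Sorted (ascending): 15, 15, 19, 21, 25, 25, 51, 51, 54
The 2 values of 15 occupy positions 1–2 → each gets rank 2.
The 2 values of 25 occupy positions 5–6 → each gets rank 6.
The 2 values of 51 occupy positions 7–8 → each gets rank 8.
Lia has value 25 min → rank 6.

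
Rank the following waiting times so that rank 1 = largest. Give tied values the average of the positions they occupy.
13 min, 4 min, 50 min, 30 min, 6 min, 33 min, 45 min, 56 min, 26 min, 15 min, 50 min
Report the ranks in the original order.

9, 11, 2.5, 6, 10, 5, 4, 1, 7, 8, 2.5

Sorted (descending): 56, 50, 50, 45, 33, 30, 26, 15, 13, 6, 4
The 2 values of 50 occupy positions 2–3 → average rank (2+3)/2 = 2.5.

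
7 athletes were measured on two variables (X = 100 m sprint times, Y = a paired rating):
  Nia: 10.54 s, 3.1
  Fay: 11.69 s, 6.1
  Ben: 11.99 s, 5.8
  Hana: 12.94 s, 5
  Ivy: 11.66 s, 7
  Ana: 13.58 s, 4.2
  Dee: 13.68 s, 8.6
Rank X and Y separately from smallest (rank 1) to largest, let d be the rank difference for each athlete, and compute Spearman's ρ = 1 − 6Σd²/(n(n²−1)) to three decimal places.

Ranks of variable 1: 1, 3, 4, 5, 2, 6, 7
Ranks of variable 2: 1, 5, 4, 3, 6, 2, 7
d = r₁ − r₂: 0, -2, 0, 2, -4, 4, 0
d²: 0, 4, 0, 4, 16, 16, 0; Σd² = 40
ρ = 1 − 6·40/(7·48) = 1 − 240/336 = 0.286

0.286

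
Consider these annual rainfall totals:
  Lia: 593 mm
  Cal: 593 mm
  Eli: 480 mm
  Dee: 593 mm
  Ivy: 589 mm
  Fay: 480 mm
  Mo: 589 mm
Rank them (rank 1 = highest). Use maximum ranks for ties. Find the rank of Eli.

7

Sorted (descending): 593, 593, 593, 589, 589, 480, 480
The 3 values of 593 occupy positions 1–3 → each gets rank 3.
The 2 values of 589 occupy positions 4–5 → each gets rank 5.
The 2 values of 480 occupy positions 6–7 → each gets rank 7.
Eli has value 480 mm → rank 7.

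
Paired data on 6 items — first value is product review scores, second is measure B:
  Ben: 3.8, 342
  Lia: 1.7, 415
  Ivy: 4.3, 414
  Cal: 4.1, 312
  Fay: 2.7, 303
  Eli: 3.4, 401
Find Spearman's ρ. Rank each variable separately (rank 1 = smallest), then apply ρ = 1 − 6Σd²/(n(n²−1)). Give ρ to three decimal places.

-0.086

Ranks of variable 1: 4, 1, 6, 5, 2, 3
Ranks of variable 2: 3, 6, 5, 2, 1, 4
d = r₁ − r₂: 1, -5, 1, 3, 1, -1
d²: 1, 25, 1, 9, 1, 1; Σd² = 38
ρ = 1 − 6·38/(6·35) = 1 − 228/210 = -0.086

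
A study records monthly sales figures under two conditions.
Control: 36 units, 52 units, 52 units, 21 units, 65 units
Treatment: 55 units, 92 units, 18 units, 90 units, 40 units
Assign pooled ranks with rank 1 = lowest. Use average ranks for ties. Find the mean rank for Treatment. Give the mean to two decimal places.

6.20

Sorted (ascending): 18, 21, 36, 40, 52, 52, 55, 65, 90, 92
The 2 values of 52 occupy positions 5–6 → average rank (5+6)/2 = 5.5.
Treatment values → pooled ranks: 55→7, 92→10, 18→1, 90→9, 40→4
Mean rank = (7 + 10 + 1 + 9 + 4) / 5 = 6.20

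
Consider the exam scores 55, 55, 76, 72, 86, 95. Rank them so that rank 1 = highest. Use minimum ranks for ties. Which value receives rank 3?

76

Sorted (descending): 95, 86, 76, 72, 55, 55
The 2 values of 55 occupy positions 5–6 → each gets rank 5.
Rank 3 → value 76.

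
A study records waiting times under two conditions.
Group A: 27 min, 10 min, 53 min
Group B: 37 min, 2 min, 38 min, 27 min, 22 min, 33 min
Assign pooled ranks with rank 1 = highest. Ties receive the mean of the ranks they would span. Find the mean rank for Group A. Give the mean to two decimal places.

4.83

Sorted (descending): 53, 38, 37, 33, 27, 27, 22, 10, 2
The 2 values of 27 occupy positions 5–6 → average rank (5+6)/2 = 5.5.
Group A values → pooled ranks: 27→5.5, 10→8, 53→1
Mean rank = (5.5 + 8 + 1) / 3 = 4.83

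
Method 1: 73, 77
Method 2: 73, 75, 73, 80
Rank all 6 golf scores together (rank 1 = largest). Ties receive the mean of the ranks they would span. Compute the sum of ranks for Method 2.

Sorted (descending): 80, 77, 75, 73, 73, 73
The 3 values of 73 occupy positions 4–6 → average rank 5.
Method 2 values → pooled ranks: 73→5, 75→3, 73→5, 80→1
Rank sum = 5 + 3 + 5 + 1 = 14

14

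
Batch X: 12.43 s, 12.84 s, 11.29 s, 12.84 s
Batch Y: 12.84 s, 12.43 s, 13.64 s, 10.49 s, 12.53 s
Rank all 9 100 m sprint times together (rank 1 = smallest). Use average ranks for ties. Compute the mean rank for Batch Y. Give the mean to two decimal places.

5.10

Sorted (ascending): 10.49, 11.29, 12.43, 12.43, 12.53, 12.84, 12.84, 12.84, 13.64
The 2 values of 12.43 occupy positions 3–4 → average rank (3+4)/2 = 3.5.
The 3 values of 12.84 occupy positions 6–8 → average rank 7.
Batch Y values → pooled ranks: 12.84→7, 12.43→3.5, 13.64→9, 10.49→1, 12.53→5
Mean rank = (7 + 3.5 + 9 + 1 + 5) / 5 = 5.10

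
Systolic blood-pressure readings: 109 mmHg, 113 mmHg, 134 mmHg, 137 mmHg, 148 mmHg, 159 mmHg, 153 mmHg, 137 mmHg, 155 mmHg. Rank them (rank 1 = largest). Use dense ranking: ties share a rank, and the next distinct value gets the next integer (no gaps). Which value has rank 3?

153

Sorted (descending): 159, 155, 153, 148, 137, 137, 134, 113, 109
The 2 values of 137 share dense rank 5.
Remaining distinct values take the next consecutive integers.
Rank 3 → value 153.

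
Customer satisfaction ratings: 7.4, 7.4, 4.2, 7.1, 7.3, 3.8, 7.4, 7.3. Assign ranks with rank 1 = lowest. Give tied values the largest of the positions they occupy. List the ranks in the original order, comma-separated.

8, 8, 2, 3, 5, 1, 8, 5

Sorted (ascending): 3.8, 4.2, 7.1, 7.3, 7.3, 7.4, 7.4, 7.4
The 2 values of 7.3 occupy positions 4–5 → each gets rank 5.
The 3 values of 7.4 occupy positions 6–8 → each gets rank 8.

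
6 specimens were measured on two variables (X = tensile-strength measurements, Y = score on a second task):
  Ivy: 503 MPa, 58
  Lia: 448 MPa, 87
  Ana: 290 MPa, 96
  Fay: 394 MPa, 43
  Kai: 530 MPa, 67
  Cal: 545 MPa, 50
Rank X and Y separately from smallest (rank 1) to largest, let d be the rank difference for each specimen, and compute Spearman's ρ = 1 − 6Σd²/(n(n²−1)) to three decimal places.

-0.371

Ranks of variable 1: 4, 3, 1, 2, 5, 6
Ranks of variable 2: 3, 5, 6, 1, 4, 2
d = r₁ − r₂: 1, -2, -5, 1, 1, 4
d²: 1, 4, 25, 1, 1, 16; Σd² = 48
ρ = 1 − 6·48/(6·35) = 1 − 288/210 = -0.371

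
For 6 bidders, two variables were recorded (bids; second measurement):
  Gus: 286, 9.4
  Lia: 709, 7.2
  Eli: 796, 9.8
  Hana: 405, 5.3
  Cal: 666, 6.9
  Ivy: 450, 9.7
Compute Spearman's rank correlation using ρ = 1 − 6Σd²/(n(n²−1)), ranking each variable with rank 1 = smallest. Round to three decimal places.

Ranks of variable 1: 1, 5, 6, 2, 4, 3
Ranks of variable 2: 4, 3, 6, 1, 2, 5
d = r₁ − r₂: -3, 2, 0, 1, 2, -2
d²: 9, 4, 0, 1, 4, 4; Σd² = 22
ρ = 1 − 6·22/(6·35) = 1 − 132/210 = 0.371

0.371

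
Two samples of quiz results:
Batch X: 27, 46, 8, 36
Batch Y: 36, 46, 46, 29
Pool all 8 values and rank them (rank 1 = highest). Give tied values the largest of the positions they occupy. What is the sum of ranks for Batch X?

Sorted (descending): 46, 46, 46, 36, 36, 29, 27, 8
The 3 values of 46 occupy positions 1–3 → each gets rank 3.
The 2 values of 36 occupy positions 4–5 → each gets rank 5.
Batch X values → pooled ranks: 27→7, 46→3, 8→8, 36→5
Rank sum = 7 + 3 + 8 + 5 = 23

23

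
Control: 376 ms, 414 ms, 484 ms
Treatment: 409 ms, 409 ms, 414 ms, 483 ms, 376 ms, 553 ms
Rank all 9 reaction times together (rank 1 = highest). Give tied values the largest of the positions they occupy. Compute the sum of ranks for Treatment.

32

Sorted (descending): 553, 484, 483, 414, 414, 409, 409, 376, 376
The 2 values of 414 occupy positions 4–5 → each gets rank 5.
The 2 values of 409 occupy positions 6–7 → each gets rank 7.
The 2 values of 376 occupy positions 8–9 → each gets rank 9.
Treatment values → pooled ranks: 409→7, 409→7, 414→5, 483→3, 376→9, 553→1
Rank sum = 7 + 7 + 5 + 3 + 9 + 1 = 32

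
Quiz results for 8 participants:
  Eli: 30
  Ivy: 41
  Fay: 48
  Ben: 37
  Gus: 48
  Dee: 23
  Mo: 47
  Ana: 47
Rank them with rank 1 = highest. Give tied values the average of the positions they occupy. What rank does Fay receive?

1.5

Sorted (descending): 48, 48, 47, 47, 41, 37, 30, 23
The 2 values of 48 occupy positions 1–2 → average rank (1+2)/2 = 1.5.
The 2 values of 47 occupy positions 3–4 → average rank (3+4)/2 = 3.5.
Fay has value 48 → rank 1.5.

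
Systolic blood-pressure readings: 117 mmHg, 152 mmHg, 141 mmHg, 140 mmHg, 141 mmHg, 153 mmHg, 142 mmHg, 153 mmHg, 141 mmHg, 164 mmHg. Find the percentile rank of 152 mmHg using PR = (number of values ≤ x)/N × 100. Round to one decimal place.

N = 10.
Strictly below 152: 6. Equal to 152: 1.
PR = 7/10 × 100 = 70.0

70.0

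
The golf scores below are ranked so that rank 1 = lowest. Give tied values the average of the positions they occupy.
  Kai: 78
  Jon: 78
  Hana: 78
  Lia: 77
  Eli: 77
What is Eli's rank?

1.5

Sorted (ascending): 77, 77, 78, 78, 78
The 2 values of 77 occupy positions 1–2 → average rank (1+2)/2 = 1.5.
The 3 values of 78 occupy positions 3–5 → average rank 4.
Eli has value 77 → rank 1.5.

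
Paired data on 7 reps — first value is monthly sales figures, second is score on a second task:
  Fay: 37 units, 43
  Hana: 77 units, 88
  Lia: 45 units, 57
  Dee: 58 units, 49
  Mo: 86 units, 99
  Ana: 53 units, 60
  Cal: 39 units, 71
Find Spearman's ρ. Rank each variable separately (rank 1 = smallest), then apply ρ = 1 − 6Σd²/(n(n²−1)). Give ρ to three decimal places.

0.679

Ranks of variable 1: 1, 6, 3, 5, 7, 4, 2
Ranks of variable 2: 1, 6, 3, 2, 7, 4, 5
d = r₁ − r₂: 0, 0, 0, 3, 0, 0, -3
d²: 0, 0, 0, 9, 0, 0, 9; Σd² = 18
ρ = 1 − 6·18/(7·48) = 1 − 108/336 = 0.679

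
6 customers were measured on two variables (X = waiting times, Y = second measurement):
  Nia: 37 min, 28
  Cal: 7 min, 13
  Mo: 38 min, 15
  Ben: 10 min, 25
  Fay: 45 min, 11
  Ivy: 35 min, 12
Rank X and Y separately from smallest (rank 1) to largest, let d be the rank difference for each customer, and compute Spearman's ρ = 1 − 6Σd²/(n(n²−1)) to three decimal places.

Ranks of variable 1: 4, 1, 5, 2, 6, 3
Ranks of variable 2: 6, 3, 4, 5, 1, 2
d = r₁ − r₂: -2, -2, 1, -3, 5, 1
d²: 4, 4, 1, 9, 25, 1; Σd² = 44
ρ = 1 − 6·44/(6·35) = 1 − 264/210 = -0.257

-0.257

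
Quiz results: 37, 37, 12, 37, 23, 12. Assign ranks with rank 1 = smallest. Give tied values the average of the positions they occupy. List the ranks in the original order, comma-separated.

5, 5, 1.5, 5, 3, 1.5

Sorted (ascending): 12, 12, 23, 37, 37, 37
The 2 values of 12 occupy positions 1–2 → average rank (1+2)/2 = 1.5.
The 3 values of 37 occupy positions 4–6 → average rank 5.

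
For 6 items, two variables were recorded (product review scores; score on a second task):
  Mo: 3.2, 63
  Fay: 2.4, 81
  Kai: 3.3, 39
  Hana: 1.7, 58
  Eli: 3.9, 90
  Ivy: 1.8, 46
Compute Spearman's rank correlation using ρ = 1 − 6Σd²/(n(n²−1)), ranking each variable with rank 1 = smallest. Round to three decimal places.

Ranks of variable 1: 4, 3, 5, 1, 6, 2
Ranks of variable 2: 4, 5, 1, 3, 6, 2
d = r₁ − r₂: 0, -2, 4, -2, 0, 0
d²: 0, 4, 16, 4, 0, 0; Σd² = 24
ρ = 1 − 6·24/(6·35) = 1 − 144/210 = 0.314

0.314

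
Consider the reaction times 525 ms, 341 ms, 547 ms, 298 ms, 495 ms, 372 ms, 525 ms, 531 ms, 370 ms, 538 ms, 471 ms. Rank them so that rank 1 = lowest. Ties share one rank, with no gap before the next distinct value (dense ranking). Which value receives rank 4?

Sorted (ascending): 298, 341, 370, 372, 471, 495, 525, 525, 531, 538, 547
The 2 values of 525 share dense rank 7.
Remaining distinct values take the next consecutive integers.
Rank 4 → value 372.

372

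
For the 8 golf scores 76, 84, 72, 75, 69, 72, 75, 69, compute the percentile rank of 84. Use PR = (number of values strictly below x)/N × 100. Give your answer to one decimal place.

87.5

N = 8.
Strictly below 84: 7. Equal to 84: 1.
PR = 7/8 × 100 = 87.5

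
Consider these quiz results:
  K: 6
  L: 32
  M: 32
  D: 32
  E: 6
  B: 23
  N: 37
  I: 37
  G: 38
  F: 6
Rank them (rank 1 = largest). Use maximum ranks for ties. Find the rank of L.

Sorted (descending): 38, 37, 37, 32, 32, 32, 23, 6, 6, 6
The 2 values of 37 occupy positions 2–3 → each gets rank 3.
The 3 values of 32 occupy positions 4–6 → each gets rank 6.
The 3 values of 6 occupy positions 8–10 → each gets rank 10.
L has value 32 → rank 6.

6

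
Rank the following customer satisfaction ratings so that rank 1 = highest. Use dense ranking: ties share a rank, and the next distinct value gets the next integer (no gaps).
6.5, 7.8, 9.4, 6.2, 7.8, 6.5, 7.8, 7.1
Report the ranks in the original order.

Sorted (descending): 9.4, 7.8, 7.8, 7.8, 7.1, 6.5, 6.5, 6.2
The 3 values of 7.8 share dense rank 2.
The 2 values of 6.5 share dense rank 4.
Remaining distinct values take the next consecutive integers.

4, 2, 1, 5, 2, 4, 2, 3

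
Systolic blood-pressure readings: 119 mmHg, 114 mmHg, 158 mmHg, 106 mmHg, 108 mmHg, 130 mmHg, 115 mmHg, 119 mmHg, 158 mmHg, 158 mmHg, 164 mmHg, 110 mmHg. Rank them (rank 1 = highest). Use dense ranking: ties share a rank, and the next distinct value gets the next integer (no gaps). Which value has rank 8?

108

Sorted (descending): 164, 158, 158, 158, 130, 119, 119, 115, 114, 110, 108, 106
The 3 values of 158 share dense rank 2.
The 2 values of 119 share dense rank 4.
Remaining distinct values take the next consecutive integers.
Rank 8 → value 108.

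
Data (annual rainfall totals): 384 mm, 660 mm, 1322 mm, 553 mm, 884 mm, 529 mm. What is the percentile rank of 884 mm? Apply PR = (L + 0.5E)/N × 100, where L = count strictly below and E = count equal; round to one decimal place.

75.0

N = 6.
Strictly below 884: 4. Equal to 884: 1.
PR = (4 + 0.5·1)/6 × 100 = 75.0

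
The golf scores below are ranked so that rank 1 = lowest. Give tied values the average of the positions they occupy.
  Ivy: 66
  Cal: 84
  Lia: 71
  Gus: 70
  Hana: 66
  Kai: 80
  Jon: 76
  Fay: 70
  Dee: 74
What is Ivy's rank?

Sorted (ascending): 66, 66, 70, 70, 71, 74, 76, 80, 84
The 2 values of 66 occupy positions 1–2 → average rank (1+2)/2 = 1.5.
The 2 values of 70 occupy positions 3–4 → average rank (3+4)/2 = 3.5.
Ivy has value 66 → rank 1.5.

1.5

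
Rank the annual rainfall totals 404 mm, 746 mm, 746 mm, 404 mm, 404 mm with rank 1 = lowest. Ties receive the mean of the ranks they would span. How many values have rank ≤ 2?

3

Sorted (ascending): 404, 404, 404, 746, 746
The 3 values of 404 occupy positions 1–3 → average rank 2.
The 2 values of 746 occupy positions 4–5 → average rank (4+5)/2 = 4.5.
Ranks ≤ 2: {2, 2, 2} → 3 values.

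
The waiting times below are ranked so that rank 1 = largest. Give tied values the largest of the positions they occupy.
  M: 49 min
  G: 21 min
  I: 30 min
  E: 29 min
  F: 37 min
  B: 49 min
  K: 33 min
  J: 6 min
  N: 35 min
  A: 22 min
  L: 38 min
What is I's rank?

7

Sorted (descending): 49, 49, 38, 37, 35, 33, 30, 29, 22, 21, 6
The 2 values of 49 occupy positions 1–2 → each gets rank 2.
I has value 30 min → rank 7.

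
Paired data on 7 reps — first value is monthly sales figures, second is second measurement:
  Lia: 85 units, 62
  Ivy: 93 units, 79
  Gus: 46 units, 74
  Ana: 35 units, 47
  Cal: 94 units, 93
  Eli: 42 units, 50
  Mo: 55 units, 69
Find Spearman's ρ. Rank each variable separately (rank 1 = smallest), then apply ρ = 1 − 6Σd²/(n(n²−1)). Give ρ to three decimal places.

0.857

Ranks of variable 1: 5, 6, 3, 1, 7, 2, 4
Ranks of variable 2: 3, 6, 5, 1, 7, 2, 4
d = r₁ − r₂: 2, 0, -2, 0, 0, 0, 0
d²: 4, 0, 4, 0, 0, 0, 0; Σd² = 8
ρ = 1 − 6·8/(7·48) = 1 − 48/336 = 0.857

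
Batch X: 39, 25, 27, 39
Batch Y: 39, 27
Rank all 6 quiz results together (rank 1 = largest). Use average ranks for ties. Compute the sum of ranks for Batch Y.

Sorted (descending): 39, 39, 39, 27, 27, 25
The 3 values of 39 occupy positions 1–3 → average rank 2.
The 2 values of 27 occupy positions 4–5 → average rank (4+5)/2 = 4.5.
Batch Y values → pooled ranks: 39→2, 27→4.5
Rank sum = 2 + 4.5 = 6.5

6.5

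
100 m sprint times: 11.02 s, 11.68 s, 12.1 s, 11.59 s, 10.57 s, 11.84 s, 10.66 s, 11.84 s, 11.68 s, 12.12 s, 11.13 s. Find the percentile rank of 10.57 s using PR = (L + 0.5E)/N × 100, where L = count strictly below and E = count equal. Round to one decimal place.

4.5

N = 11.
Strictly below 10.57: 0. Equal to 10.57: 1.
PR = (0 + 0.5·1)/11 × 100 = 4.5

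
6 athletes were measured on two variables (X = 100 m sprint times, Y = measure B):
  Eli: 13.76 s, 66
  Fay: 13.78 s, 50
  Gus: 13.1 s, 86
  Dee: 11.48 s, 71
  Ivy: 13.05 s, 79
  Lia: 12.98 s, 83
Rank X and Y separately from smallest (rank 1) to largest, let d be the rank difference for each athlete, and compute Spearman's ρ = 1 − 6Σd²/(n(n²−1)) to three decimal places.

Ranks of variable 1: 5, 6, 4, 1, 3, 2
Ranks of variable 2: 2, 1, 6, 3, 4, 5
d = r₁ − r₂: 3, 5, -2, -2, -1, -3
d²: 9, 25, 4, 4, 1, 9; Σd² = 52
ρ = 1 − 6·52/(6·35) = 1 − 312/210 = -0.486

-0.486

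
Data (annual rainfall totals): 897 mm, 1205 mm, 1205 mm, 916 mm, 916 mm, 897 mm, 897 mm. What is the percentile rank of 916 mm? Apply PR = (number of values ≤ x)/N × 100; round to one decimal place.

N = 7.
Strictly below 916: 3. Equal to 916: 2.
PR = 5/7 × 100 = 71.4

71.4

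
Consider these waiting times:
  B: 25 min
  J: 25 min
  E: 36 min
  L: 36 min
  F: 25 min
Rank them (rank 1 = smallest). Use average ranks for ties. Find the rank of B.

2

Sorted (ascending): 25, 25, 25, 36, 36
The 3 values of 25 occupy positions 1–3 → average rank 2.
The 2 values of 36 occupy positions 4–5 → average rank (4+5)/2 = 4.5.
B has value 25 min → rank 2.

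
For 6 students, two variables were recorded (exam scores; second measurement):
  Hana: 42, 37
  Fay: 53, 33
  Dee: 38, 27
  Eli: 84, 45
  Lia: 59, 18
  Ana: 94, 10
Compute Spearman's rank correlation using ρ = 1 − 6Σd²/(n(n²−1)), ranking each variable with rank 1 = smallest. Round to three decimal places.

-0.257

Ranks of variable 1: 2, 3, 1, 5, 4, 6
Ranks of variable 2: 5, 4, 3, 6, 2, 1
d = r₁ − r₂: -3, -1, -2, -1, 2, 5
d²: 9, 1, 4, 1, 4, 25; Σd² = 44
ρ = 1 − 6·44/(6·35) = 1 − 264/210 = -0.257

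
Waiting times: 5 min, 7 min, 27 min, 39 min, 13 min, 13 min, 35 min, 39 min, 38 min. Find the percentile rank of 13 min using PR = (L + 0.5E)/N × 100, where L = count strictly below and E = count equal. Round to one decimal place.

N = 9.
Strictly below 13: 2. Equal to 13: 2.
PR = (2 + 0.5·2)/9 × 100 = 33.3

33.3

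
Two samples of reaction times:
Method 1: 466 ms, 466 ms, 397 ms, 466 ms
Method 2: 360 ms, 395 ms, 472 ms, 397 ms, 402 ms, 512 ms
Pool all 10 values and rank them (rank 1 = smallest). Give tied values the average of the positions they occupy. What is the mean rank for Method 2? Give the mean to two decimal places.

Sorted (ascending): 360, 395, 397, 397, 402, 466, 466, 466, 472, 512
The 2 values of 397 occupy positions 3–4 → average rank (3+4)/2 = 3.5.
The 3 values of 466 occupy positions 6–8 → average rank 7.
Method 2 values → pooled ranks: 360→1, 395→2, 472→9, 397→3.5, 402→5, 512→10
Mean rank = (1 + 2 + 9 + 3.5 + 5 + 10) / 6 = 5.08

5.08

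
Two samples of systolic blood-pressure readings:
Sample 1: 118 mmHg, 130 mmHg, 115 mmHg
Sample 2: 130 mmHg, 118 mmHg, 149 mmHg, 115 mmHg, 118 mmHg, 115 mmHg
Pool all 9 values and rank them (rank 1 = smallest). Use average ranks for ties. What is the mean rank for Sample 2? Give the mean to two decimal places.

5.08

Sorted (ascending): 115, 115, 115, 118, 118, 118, 130, 130, 149
The 3 values of 115 occupy positions 1–3 → average rank 2.
The 3 values of 118 occupy positions 4–6 → average rank 5.
The 2 values of 130 occupy positions 7–8 → average rank (7+8)/2 = 7.5.
Sample 2 values → pooled ranks: 130→7.5, 118→5, 149→9, 115→2, 118→5, 115→2
Mean rank = (7.5 + 5 + 9 + 2 + 5 + 2) / 6 = 5.08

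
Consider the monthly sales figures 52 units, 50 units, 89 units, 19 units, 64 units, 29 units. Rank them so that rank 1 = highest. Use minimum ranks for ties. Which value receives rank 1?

Sorted (descending): 89, 64, 52, 50, 29, 19
No ties — each value takes its position as its rank.
Rank 1 → value 89.

89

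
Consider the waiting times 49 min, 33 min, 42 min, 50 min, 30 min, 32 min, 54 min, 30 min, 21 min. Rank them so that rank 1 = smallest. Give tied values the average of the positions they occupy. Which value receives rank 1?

Sorted (ascending): 21, 30, 30, 32, 33, 42, 49, 50, 54
The 2 values of 30 occupy positions 2–3 → average rank (2+3)/2 = 2.5.
Rank 1 → value 21.

21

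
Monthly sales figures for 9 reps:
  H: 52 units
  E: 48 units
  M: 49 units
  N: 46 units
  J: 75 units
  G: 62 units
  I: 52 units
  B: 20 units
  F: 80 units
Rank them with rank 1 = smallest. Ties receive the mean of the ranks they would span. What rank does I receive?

5.5

Sorted (ascending): 20, 46, 48, 49, 52, 52, 62, 75, 80
The 2 values of 52 occupy positions 5–6 → average rank (5+6)/2 = 5.5.
I has value 52 units → rank 5.5.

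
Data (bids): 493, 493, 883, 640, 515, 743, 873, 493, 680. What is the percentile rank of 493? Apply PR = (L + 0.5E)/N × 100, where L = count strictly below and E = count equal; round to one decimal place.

16.7

N = 9.
Strictly below 493: 0. Equal to 493: 3.
PR = (0 + 0.5·3)/9 × 100 = 16.7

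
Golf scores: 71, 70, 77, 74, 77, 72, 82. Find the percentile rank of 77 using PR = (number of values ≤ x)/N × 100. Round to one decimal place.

85.7

N = 7.
Strictly below 77: 4. Equal to 77: 2.
PR = 6/7 × 100 = 85.7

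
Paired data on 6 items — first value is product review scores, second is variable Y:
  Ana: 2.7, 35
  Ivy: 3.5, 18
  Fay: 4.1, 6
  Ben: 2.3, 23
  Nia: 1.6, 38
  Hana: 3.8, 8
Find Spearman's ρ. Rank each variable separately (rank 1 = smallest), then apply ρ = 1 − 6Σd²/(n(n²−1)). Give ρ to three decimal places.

-0.943

Ranks of variable 1: 3, 4, 6, 2, 1, 5
Ranks of variable 2: 5, 3, 1, 4, 6, 2
d = r₁ − r₂: -2, 1, 5, -2, -5, 3
d²: 4, 1, 25, 4, 25, 9; Σd² = 68
ρ = 1 − 6·68/(6·35) = 1 − 408/210 = -0.943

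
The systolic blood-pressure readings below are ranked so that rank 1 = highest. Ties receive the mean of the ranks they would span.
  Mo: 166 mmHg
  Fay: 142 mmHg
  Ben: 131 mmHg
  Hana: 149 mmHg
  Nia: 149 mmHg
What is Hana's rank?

Sorted (descending): 166, 149, 149, 142, 131
The 2 values of 149 occupy positions 2–3 → average rank (2+3)/2 = 2.5.
Hana has value 149 mmHg → rank 2.5.

2.5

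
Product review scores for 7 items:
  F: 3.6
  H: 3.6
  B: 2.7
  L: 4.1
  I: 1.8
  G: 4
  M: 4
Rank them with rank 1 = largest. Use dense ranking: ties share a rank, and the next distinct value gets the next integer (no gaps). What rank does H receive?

Sorted (descending): 4.1, 4, 4, 3.6, 3.6, 2.7, 1.8
The 2 values of 4 share dense rank 2.
The 2 values of 3.6 share dense rank 3.
Remaining distinct values take the next consecutive integers.
H has value 3.6 → rank 3.

3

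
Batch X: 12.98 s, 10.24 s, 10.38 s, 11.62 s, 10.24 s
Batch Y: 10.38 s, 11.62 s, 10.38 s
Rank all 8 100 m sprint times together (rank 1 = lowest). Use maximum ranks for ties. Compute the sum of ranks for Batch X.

Sorted (ascending): 10.24, 10.24, 10.38, 10.38, 10.38, 11.62, 11.62, 12.98
The 2 values of 10.24 occupy positions 1–2 → each gets rank 2.
The 3 values of 10.38 occupy positions 3–5 → each gets rank 5.
The 2 values of 11.62 occupy positions 6–7 → each gets rank 7.
Batch X values → pooled ranks: 12.98→8, 10.24→2, 10.38→5, 11.62→7, 10.24→2
Rank sum = 8 + 2 + 5 + 7 + 2 = 24

24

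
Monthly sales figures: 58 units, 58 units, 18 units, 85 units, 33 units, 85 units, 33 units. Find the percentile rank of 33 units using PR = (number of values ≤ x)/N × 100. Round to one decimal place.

42.9

N = 7.
Strictly below 33: 1. Equal to 33: 2.
PR = 3/7 × 100 = 42.9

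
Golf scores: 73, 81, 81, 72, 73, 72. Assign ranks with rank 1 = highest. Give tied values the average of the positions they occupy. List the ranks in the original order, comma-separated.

Sorted (descending): 81, 81, 73, 73, 72, 72
The 2 values of 81 occupy positions 1–2 → average rank (1+2)/2 = 1.5.
The 2 values of 73 occupy positions 3–4 → average rank (3+4)/2 = 3.5.
The 2 values of 72 occupy positions 5–6 → average rank (5+6)/2 = 5.5.

3.5, 1.5, 1.5, 5.5, 3.5, 5.5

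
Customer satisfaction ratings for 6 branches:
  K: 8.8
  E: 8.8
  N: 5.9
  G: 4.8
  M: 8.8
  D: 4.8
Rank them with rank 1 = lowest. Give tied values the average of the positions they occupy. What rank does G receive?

1.5

Sorted (ascending): 4.8, 4.8, 5.9, 8.8, 8.8, 8.8
The 2 values of 4.8 occupy positions 1–2 → average rank (1+2)/2 = 1.5.
The 3 values of 8.8 occupy positions 4–6 → average rank 5.
G has value 4.8 → rank 1.5.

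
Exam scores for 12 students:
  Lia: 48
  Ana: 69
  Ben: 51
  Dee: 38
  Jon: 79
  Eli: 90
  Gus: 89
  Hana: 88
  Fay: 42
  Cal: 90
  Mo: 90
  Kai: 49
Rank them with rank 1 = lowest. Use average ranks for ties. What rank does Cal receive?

11

Sorted (ascending): 38, 42, 48, 49, 51, 69, 79, 88, 89, 90, 90, 90
The 3 values of 90 occupy positions 10–12 → average rank 11.
Cal has value 90 → rank 11.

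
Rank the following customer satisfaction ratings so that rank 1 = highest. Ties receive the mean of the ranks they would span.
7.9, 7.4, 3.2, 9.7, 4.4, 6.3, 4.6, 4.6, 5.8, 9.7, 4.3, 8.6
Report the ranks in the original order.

4, 5, 12, 1.5, 10, 6, 8.5, 8.5, 7, 1.5, 11, 3

Sorted (descending): 9.7, 9.7, 8.6, 7.9, 7.4, 6.3, 5.8, 4.6, 4.6, 4.4, 4.3, 3.2
The 2 values of 9.7 occupy positions 1–2 → average rank (1+2)/2 = 1.5.
The 2 values of 4.6 occupy positions 8–9 → average rank (8+9)/2 = 8.5.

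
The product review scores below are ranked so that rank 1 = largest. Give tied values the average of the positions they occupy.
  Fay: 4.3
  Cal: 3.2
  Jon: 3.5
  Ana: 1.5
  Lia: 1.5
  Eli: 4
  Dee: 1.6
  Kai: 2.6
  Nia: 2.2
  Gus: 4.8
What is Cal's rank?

5

Sorted (descending): 4.8, 4.3, 4, 3.5, 3.2, 2.6, 2.2, 1.6, 1.5, 1.5
The 2 values of 1.5 occupy positions 9–10 → average rank (9+10)/2 = 9.5.
Cal has value 3.2 → rank 5.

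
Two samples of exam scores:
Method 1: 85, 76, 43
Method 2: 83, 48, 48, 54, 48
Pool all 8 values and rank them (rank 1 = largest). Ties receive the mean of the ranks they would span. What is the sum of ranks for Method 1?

12

Sorted (descending): 85, 83, 76, 54, 48, 48, 48, 43
The 3 values of 48 occupy positions 5–7 → average rank 6.
Method 1 values → pooled ranks: 85→1, 76→3, 43→8
Rank sum = 1 + 3 + 8 = 12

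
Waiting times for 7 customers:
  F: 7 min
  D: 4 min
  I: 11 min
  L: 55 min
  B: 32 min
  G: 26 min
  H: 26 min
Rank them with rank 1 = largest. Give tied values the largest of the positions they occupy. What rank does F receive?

Sorted (descending): 55, 32, 26, 26, 11, 7, 4
The 2 values of 26 occupy positions 3–4 → each gets rank 4.
F has value 7 min → rank 6.

6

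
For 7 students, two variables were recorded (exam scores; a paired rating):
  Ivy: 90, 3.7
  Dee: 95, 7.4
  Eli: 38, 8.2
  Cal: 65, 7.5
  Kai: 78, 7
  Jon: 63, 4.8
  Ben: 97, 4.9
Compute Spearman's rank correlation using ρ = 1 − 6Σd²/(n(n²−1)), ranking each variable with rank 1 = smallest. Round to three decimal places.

-0.393

Ranks of variable 1: 5, 6, 1, 3, 4, 2, 7
Ranks of variable 2: 1, 5, 7, 6, 4, 2, 3
d = r₁ − r₂: 4, 1, -6, -3, 0, 0, 4
d²: 16, 1, 36, 9, 0, 0, 16; Σd² = 78
ρ = 1 − 6·78/(7·48) = 1 − 468/336 = -0.393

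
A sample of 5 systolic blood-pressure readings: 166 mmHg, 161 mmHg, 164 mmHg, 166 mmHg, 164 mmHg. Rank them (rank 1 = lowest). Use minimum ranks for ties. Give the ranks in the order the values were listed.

4, 1, 2, 4, 2

Sorted (ascending): 161, 164, 164, 166, 166
The 2 values of 164 occupy positions 2–3 → each gets rank 2.
The 2 values of 166 occupy positions 4–5 → each gets rank 4.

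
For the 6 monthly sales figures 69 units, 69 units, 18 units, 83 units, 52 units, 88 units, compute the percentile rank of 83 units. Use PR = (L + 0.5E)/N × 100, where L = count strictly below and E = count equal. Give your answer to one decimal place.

75.0

N = 6.
Strictly below 83: 4. Equal to 83: 1.
PR = (4 + 0.5·1)/6 × 100 = 75.0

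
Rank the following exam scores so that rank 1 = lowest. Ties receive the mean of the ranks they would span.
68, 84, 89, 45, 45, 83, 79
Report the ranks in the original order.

3, 6, 7, 1.5, 1.5, 5, 4

Sorted (ascending): 45, 45, 68, 79, 83, 84, 89
The 2 values of 45 occupy positions 1–2 → average rank (1+2)/2 = 1.5.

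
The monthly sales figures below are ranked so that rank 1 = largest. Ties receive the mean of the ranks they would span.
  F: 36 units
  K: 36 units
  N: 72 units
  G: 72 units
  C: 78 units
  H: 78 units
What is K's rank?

Sorted (descending): 78, 78, 72, 72, 36, 36
The 2 values of 78 occupy positions 1–2 → average rank (1+2)/2 = 1.5.
The 2 values of 72 occupy positions 3–4 → average rank (3+4)/2 = 3.5.
The 2 values of 36 occupy positions 5–6 → average rank (5+6)/2 = 5.5.
K has value 36 units → rank 5.5.

5.5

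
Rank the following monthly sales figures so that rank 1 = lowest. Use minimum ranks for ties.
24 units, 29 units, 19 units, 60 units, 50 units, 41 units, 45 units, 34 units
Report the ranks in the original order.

2, 3, 1, 8, 7, 5, 6, 4

Sorted (ascending): 19, 24, 29, 34, 41, 45, 50, 60
No ties — each value takes its position as its rank.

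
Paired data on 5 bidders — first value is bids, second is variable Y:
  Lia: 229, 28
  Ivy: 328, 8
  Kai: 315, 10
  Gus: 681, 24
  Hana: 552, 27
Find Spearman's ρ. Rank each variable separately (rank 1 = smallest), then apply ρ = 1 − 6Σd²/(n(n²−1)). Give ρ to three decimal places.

Ranks of variable 1: 1, 3, 2, 5, 4
Ranks of variable 2: 5, 1, 2, 3, 4
d = r₁ − r₂: -4, 2, 0, 2, 0
d²: 16, 4, 0, 4, 0; Σd² = 24
ρ = 1 − 6·24/(5·24) = 1 − 144/120 = -0.200

-0.200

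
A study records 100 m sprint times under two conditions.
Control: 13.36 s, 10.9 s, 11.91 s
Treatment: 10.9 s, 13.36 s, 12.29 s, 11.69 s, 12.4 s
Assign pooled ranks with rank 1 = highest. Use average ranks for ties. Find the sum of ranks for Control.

14

Sorted (descending): 13.36, 13.36, 12.4, 12.29, 11.91, 11.69, 10.9, 10.9
The 2 values of 13.36 occupy positions 1–2 → average rank (1+2)/2 = 1.5.
The 2 values of 10.9 occupy positions 7–8 → average rank (7+8)/2 = 7.5.
Control values → pooled ranks: 13.36→1.5, 10.9→7.5, 11.91→5
Rank sum = 1.5 + 7.5 + 5 = 14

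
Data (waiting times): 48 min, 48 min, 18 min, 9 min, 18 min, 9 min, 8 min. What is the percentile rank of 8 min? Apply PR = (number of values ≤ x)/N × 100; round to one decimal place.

N = 7.
Strictly below 8: 0. Equal to 8: 1.
PR = 1/7 × 100 = 14.3

14.3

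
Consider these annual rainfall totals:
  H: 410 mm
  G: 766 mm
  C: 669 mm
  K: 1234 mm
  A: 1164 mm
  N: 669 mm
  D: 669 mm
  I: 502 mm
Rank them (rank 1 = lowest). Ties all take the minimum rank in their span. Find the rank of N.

3

Sorted (ascending): 410, 502, 669, 669, 669, 766, 1164, 1234
The 3 values of 669 occupy positions 3–5 → each gets rank 3.
N has value 669 mm → rank 3.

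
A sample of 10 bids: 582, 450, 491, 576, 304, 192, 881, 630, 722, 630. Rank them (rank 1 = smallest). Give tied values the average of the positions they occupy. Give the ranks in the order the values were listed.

6, 3, 4, 5, 2, 1, 10, 7.5, 9, 7.5

Sorted (ascending): 192, 304, 450, 491, 576, 582, 630, 630, 722, 881
The 2 values of 630 occupy positions 7–8 → average rank (7+8)/2 = 7.5.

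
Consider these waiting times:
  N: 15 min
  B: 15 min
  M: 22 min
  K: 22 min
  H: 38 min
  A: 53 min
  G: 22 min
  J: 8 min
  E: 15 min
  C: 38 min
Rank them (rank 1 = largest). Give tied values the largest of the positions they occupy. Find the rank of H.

Sorted (descending): 53, 38, 38, 22, 22, 22, 15, 15, 15, 8
The 2 values of 38 occupy positions 2–3 → each gets rank 3.
The 3 values of 22 occupy positions 4–6 → each gets rank 6.
The 3 values of 15 occupy positions 7–9 → each gets rank 9.
H has value 38 min → rank 3.

3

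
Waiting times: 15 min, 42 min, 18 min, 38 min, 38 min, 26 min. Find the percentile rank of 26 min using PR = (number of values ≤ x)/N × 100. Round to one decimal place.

50.0

N = 6.
Strictly below 26: 2. Equal to 26: 1.
PR = 3/6 × 100 = 50.0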